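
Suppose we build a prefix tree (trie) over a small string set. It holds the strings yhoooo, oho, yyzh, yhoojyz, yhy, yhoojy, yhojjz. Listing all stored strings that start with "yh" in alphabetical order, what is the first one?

yhojjz

DFS of the "yh" subtree visits, in order: "yhojjz", "yhoojy", "yhoojyz", "yhoooo", "yhy"
Position 1: yhojjz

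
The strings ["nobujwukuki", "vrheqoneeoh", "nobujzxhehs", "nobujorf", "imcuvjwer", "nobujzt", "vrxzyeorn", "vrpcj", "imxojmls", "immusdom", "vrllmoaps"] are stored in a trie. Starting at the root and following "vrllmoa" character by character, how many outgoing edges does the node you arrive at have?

1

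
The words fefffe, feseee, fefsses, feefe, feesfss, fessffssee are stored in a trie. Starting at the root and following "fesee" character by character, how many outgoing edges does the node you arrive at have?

1

Follow the path "fesee" to its node, then look at its outgoing edges.
Characters that immediately follow "fesee" among the stored strings: {e}.
That node has 1 child edge.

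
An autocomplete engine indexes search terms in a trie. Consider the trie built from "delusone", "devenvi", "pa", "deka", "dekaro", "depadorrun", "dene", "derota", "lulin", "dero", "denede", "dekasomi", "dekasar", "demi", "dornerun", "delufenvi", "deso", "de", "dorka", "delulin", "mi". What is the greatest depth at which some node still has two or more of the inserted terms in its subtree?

Equivalently: take the maximum, over all pairs, of their longest common prefix length.
e.g. "dekasar" and "dekasomi" share the prefix "dekas" of length 5; no pair shares a longer one.
Longest shared-prefix length: 5

5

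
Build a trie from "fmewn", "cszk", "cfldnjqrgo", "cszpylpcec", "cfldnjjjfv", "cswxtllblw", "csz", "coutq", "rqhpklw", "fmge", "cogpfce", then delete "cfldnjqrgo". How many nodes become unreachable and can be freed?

A node on "cfldnjqrgo"'s path can go only if nothing else ends at it or branches off below it.
The suffix "qrgo" (4 nodes) is used only by "cfldnjqrgo"; the node for "cfldnj" still has the child "j", so pruning stops there.
Nodes removed: 4

4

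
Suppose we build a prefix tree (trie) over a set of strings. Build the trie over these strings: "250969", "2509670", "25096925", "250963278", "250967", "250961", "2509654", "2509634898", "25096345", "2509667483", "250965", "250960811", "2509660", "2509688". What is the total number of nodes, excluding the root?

Count nodes per top-level branch (shared prefixes stored once):
  '2'-branch (250960811, 250961, 250963278, 25096345, 2509634898, 250965, 2509654, 2509660, 2509667483, 250967, 2509670, 2509688, 250969, 25096925): 34 nodes
Sum: 34

34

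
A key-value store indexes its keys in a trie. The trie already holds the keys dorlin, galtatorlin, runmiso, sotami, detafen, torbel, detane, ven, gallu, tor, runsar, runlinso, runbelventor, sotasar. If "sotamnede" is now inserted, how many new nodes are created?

4

The longest prefix of "sotamnede" already in the trie is "sotam" (length 5).
New nodes needed: |"sotamnede"| − 5 = 9 − 5 = 4.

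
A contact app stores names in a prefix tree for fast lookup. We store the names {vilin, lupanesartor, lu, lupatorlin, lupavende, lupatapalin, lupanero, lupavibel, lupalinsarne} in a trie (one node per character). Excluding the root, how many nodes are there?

For each word, the new-node count is its length minus the longest prefix already in the trie:
  "vilin" → 5 new (v, i, l, i, n)
  "lupanesartor" → 12 new (l, u, p, a, n, e, s, a, r, t, o, r)
  "lu" → prefix "lu" already present; 0 new (none)
  "lupatorlin" → prefix "lupa" already present; 6 new (t, o, r, l, i, n)
  "lupavende" → prefix "lupa" already present; 5 new (v, e, n, d, e)
  "lupatapalin" → prefix "lupat" already present; 6 new (a, p, a, l, i, n)
  "lupanero" → prefix "lupane" already present; 2 new (r, o)
  "lupavibel" → prefix "lupav" already present; 4 new (i, b, e, l)
  "lupalinsarne" → prefix "lupa" already present; 8 new (l, i, n, s, a, r, n, e)
Total nodes = 5 + 12 + 0 + 6 + 5 + 6 + 2 + 4 + 8 = 48

48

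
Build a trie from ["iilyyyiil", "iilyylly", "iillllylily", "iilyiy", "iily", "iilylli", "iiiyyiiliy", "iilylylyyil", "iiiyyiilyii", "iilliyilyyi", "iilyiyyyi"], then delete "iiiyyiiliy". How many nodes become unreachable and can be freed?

After clearing the end-marker at "iiiyyiiliy", prune upward until reaching a node still needed by another word.
The suffix "iy" (2 nodes) is used only by "iiiyyiiliy"; the node for "iiiyyiil" still has the child "y", so pruning stops there.
Nodes removed: 2

2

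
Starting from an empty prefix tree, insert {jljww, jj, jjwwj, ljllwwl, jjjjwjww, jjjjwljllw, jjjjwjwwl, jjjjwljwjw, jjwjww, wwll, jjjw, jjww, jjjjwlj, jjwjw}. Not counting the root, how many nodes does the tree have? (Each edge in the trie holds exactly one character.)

39

Count nodes per top-level branch (shared prefixes stored once):
  'j'-branch (jj, jjjjwjww, jjjjwjwwl, jjjjwlj, jjjjwljllw, jjjjwljwjw, jjjw, jjwjw, jjwjww, jjww, jjwwj, jljww): 28 nodes
  'l'-branch (ljllwwl): 7 nodes
  'w'-branch (wwll): 4 nodes
Sum: 39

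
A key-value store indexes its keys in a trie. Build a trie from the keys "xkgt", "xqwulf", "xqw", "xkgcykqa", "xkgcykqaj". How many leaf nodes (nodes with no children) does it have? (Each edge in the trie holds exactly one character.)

Leaves are exactly the stored words that no other stored word extends.
Those words: "xkgcykqaj", "xkgt", "xqwulf"
Leaf count: 3

3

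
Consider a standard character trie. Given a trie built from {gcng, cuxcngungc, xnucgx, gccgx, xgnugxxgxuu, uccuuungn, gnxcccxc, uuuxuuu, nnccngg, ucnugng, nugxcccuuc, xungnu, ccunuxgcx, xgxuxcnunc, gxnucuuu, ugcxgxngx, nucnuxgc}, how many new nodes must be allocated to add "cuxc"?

Every character of "cuxc" already lies on an existing path (it is a prefix of some stored word).
No new nodes are needed: 0.

0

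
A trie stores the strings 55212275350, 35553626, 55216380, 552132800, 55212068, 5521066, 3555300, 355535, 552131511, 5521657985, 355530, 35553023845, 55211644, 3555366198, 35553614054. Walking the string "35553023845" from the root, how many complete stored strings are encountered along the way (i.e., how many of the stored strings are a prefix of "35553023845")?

2

Walk "35553023845" from the root; an end-of-word marker is hit whenever a stored word is a prefix of "35553023845".
Prefixes of the query that are stored words: "355530", "35553023845"
Count: 2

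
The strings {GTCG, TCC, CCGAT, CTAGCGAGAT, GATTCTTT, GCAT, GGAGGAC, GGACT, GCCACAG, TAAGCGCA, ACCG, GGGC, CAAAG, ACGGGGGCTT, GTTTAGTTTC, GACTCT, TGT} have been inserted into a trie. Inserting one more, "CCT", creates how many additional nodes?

"CC" is already a path in the trie; the remaining "T" must be added.
So 3 − 2 = 1 new nodes.

1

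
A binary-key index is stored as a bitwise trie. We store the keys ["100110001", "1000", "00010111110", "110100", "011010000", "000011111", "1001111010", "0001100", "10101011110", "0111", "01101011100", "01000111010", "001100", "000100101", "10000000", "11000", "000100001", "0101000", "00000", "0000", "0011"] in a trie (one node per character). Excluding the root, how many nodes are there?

For each word, the new-node count is its length minus the longest prefix already in the trie:
  "100110001" → 9 new (1, 0, 0, 1, 1, 0, 0, 0, 1)
  "1000" → prefix "100" already present; 1 new (0)
  "00010111110" → 11 new (0, 0, 0, 1, 0, 1, 1, 1, 1, 1, 0)
  "110100" → prefix "1" already present; 5 new (1, 0, 1, 0, 0)
  "011010000" → prefix "0" already present; 8 new (1, 1, 0, 1, 0, 0, 0, 0)
  "000011111" → prefix "000" already present; 6 new (0, 1, 1, 1, 1, 1)
  "1001111010" → prefix "10011" already present; 5 new (1, 1, 0, 1, 0)
  "0001100" → prefix "0001" already present; 3 new (1, 0, 0)
  "10101011110" → prefix "10" already present; 9 new (1, 0, 1, 0, 1, 1, 1, 1, 0)
  "0111" → prefix "011" already present; 1 new (1)
  "01101011100" → prefix "011010" already present; 5 new (1, 1, 1, 0, 0)
  "01000111010" → prefix "01" already present; 9 new (0, 0, 0, 1, 1, 1, 0, 1, 0)
  "001100" → prefix "00" already present; 4 new (1, 1, 0, 0)
  "000100101" → prefix "00010" already present; 4 new (0, 1, 0, 1)
  "10000000" → prefix "1000" already present; 4 new (0, 0, 0, 0)
  "11000" → prefix "110" already present; 2 new (0, 0)
  "000100001" → prefix "000100" already present; 3 new (0, 0, 1)
  "0101000" → prefix "010" already present; 4 new (1, 0, 0, 0)
  "00000" → prefix "0000" already present; 1 new (0)
  "0000" → prefix "0000" already present; 0 new (none)
  "0011" → prefix "0011" already present; 0 new (none)
Total nodes = 9 + 1 + 11 + 5 + 8 + 6 + 5 + 3 + 9 + 1 + 5 + 9 + 4 + 4 + 4 + 2 + 3 + 4 + 1 + 0 + 0 = 94

94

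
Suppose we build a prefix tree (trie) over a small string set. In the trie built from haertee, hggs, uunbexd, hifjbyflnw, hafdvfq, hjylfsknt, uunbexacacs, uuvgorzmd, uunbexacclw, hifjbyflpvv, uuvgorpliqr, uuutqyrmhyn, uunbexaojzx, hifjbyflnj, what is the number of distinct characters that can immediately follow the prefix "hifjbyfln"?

The children of the "hifjbyfln" node are the distinct next characters among strings starting with "hifjbyfln".
Characters that immediately follow "hifjbyfln" among the stored strings: {j, w}.
That node has 2 child edges.

2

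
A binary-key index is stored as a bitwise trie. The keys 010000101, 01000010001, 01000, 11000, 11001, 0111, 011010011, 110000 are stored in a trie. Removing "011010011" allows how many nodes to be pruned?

6

A node on "011010011"'s path can go only if nothing else ends at it or branches off below it.
The suffix "010011" (6 nodes) is used only by "011010011"; the node for "011" still has the child "1", so pruning stops there.
Nodes removed: 6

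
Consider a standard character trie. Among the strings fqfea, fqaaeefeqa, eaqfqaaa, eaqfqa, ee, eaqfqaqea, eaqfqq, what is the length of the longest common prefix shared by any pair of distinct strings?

6

Look for the deepest trie node that still has at least two words in its subtree.
e.g. "eaqfqa" and "eaqfqaaa" share the prefix "eaqfqa" of length 6; no pair shares a longer one.
Longest shared-prefix length: 6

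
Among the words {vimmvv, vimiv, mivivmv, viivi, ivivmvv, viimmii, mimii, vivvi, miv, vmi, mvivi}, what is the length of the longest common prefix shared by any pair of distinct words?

The deepest shared node is where two words last agree before diverging.
e.g. "miv" and "mivivmv" share the prefix "miv" of length 3; no pair shares a longer one.
Longest shared-prefix length: 3

3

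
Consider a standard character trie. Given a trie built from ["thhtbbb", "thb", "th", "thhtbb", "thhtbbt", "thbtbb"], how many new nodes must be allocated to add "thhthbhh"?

Walking "thhthbhh" from the root, the first 4 characters ("thht") follow existing edges; "h" is the first miss.
Each of the 4 remaining characters creates one node.

4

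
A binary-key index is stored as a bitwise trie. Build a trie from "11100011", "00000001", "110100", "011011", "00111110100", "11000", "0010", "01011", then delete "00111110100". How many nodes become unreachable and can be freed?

8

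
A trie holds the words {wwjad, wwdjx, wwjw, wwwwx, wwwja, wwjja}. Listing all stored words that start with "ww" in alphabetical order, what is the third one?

wwjja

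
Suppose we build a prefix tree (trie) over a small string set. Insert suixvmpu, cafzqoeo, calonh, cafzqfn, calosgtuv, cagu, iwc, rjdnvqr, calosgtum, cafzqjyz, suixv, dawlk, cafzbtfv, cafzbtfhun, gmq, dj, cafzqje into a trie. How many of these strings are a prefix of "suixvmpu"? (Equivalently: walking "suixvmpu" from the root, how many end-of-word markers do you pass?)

2

Traverse "suixvmpu" character by character; count nodes along the way that are marked as word ends.
Prefixes of the query that are stored words: "suixv", "suixvmpu"
Count: 2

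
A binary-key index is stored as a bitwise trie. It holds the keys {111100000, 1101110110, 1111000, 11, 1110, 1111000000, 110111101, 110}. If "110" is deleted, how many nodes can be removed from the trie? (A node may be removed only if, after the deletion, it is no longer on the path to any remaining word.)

0

A node on "110"'s path can go only if nothing else ends at it or branches off below it.
Every node on "110" is still needed (e.g. by "1101110110"), so nothing is freed.
Nodes removed: 0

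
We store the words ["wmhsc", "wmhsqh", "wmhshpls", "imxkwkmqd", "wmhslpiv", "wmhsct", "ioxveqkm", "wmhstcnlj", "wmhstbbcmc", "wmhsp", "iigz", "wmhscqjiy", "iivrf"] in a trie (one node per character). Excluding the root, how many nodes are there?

For each word, the new-node count is its length minus the longest prefix already in the trie:
  "wmhsc" → 5 new (w, m, h, s, c)
  "wmhsqh" → prefix "wmhs" already present; 2 new (q, h)
  "wmhshpls" → prefix "wmhs" already present; 4 new (h, p, l, s)
  "imxkwkmqd" → 9 new (i, m, x, k, w, k, m, q, d)
  "wmhslpiv" → prefix "wmhs" already present; 4 new (l, p, i, v)
  "wmhsct" → prefix "wmhsc" already present; 1 new (t)
  "ioxveqkm" → prefix "i" already present; 7 new (o, x, v, e, q, k, m)
  "wmhstcnlj" → prefix "wmhs" already present; 5 new (t, c, n, l, j)
  "wmhstbbcmc" → prefix "wmhst" already present; 5 new (b, b, c, m, c)
  "wmhsp" → prefix "wmhs" already present; 1 new (p)
  "iigz" → prefix "i" already present; 3 new (i, g, z)
  "wmhscqjiy" → prefix "wmhsc" already present; 4 new (q, j, i, y)
  "iivrf" → prefix "ii" already present; 3 new (v, r, f)
Total nodes = 5 + 2 + 4 + 9 + 4 + 1 + 7 + 5 + 5 + 1 + 3 + 4 + 3 = 53

53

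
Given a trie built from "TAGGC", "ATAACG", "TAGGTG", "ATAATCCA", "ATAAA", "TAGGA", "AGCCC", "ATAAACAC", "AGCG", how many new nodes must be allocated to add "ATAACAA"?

The longest prefix of "ATAACAA" already in the trie is "ATAAC" (length 5).
Each of the 2 remaining characters creates one node.

2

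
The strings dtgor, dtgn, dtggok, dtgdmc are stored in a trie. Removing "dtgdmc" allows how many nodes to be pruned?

A node on "dtgdmc"'s path can go only if nothing else ends at it or branches off below it.
The suffix "dmc" (3 nodes) is used only by "dtgdmc"; the node for "dtg" still has the child "o", so pruning stops there.
Nodes removed: 3

3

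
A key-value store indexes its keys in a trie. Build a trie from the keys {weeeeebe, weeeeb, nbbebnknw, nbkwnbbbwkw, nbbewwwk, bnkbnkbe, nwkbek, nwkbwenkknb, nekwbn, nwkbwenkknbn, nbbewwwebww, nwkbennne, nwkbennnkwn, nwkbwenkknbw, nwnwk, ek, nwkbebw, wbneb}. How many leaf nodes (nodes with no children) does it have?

A leaf is a node with no children — equivalently, the end of a word that is not a proper prefix of any other stored word.
Those words: "bnkbnkbe", "ek", "nbbebnknw", "nbbewwwebww", "nbbewwwk", "nbkwnbbbwkw", "nekwbn", "nwkbebw", "nwkbek", "nwkbennne", "nwkbennnkwn", "nwkbwenkknbn", "nwkbwenkknbw", "nwnwk", "wbneb", "weeeeb", "weeeeebe"
Leaf count: 17

17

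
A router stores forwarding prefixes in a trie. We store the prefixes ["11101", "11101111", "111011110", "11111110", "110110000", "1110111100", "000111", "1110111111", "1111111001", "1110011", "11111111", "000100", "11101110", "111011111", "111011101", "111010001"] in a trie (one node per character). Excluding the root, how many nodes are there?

44

For each word, the new-node count is its length minus the longest prefix already in the trie:
  "11101" → 5 new (1, 1, 1, 0, 1)
  "11101111" → prefix "11101" already present; 3 new (1, 1, 1)
  "111011110" → prefix "11101111" already present; 1 new (0)
  "11111110" → prefix "111" already present; 5 new (1, 1, 1, 1, 0)
  "110110000" → prefix "11" already present; 7 new (0, 1, 1, 0, 0, 0, 0)
  "1110111100" → prefix "111011110" already present; 1 new (0)
  "000111" → 6 new (0, 0, 0, 1, 1, 1)
  "1110111111" → prefix "11101111" already present; 2 new (1, 1)
  "1111111001" → prefix "11111110" already present; 2 new (0, 1)
  "1110011" → prefix "1110" already present; 3 new (0, 1, 1)
  "11111111" → prefix "1111111" already present; 1 new (1)
  "000100" → prefix "0001" already present; 2 new (0, 0)
  "11101110" → prefix "1110111" already present; 1 new (0)
  "111011111" → prefix "111011111" already present; 0 new (none)
  "111011101" → prefix "11101110" already present; 1 new (1)
  "111010001" → prefix "11101" already present; 4 new (0, 0, 0, 1)
Total nodes = 5 + 3 + 1 + 5 + 7 + 1 + 6 + 2 + 2 + 3 + 1 + 2 + 1 + 0 + 1 + 4 = 44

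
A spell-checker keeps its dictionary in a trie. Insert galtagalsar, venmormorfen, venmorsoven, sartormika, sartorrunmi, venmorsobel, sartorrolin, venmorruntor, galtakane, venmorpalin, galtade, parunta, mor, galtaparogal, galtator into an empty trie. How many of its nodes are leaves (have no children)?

15

A leaf is a node with no children — equivalently, the end of a word that is not a proper prefix of any other stored word.
Those words: "galtade", "galtagalsar", "galtakane", "galtaparogal", "galtator", "mor", "parunta", "sartormika", "sartorrolin", "sartorrunmi", "venmormorfen", "venmorpalin", "venmorruntor", "venmorsobel", "venmorsoven"
Leaf count: 15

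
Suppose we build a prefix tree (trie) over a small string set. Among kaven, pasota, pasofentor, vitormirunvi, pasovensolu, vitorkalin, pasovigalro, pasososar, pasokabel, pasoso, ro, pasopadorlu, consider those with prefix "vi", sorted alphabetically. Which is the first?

vitorkalin

Words with prefix "vi", in lexicographic order: "vitorkalin", "vitormirunvi"
The 1st is vitorkalin.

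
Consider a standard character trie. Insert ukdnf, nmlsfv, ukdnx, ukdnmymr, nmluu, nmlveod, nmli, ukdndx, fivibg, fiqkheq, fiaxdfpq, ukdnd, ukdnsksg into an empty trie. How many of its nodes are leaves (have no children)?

A leaf is a node with no children — equivalently, the end of a word that is not a proper prefix of any other stored word.
Those words: "fiaxdfpq", "fiqkheq", "fivibg", "nmli", "nmlsfv", "nmluu", "nmlveod", "ukdndx", "ukdnf", "ukdnmymr", "ukdnsksg", "ukdnx"
Leaf count: 12

12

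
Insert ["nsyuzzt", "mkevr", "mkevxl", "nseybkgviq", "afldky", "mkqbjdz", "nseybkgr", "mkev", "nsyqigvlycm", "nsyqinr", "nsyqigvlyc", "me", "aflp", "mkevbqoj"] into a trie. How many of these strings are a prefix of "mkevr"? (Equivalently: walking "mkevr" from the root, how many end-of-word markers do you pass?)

2

Check each prefix of "mkevr" against the stored set — each match is an end-marker on the path.
Prefixes of the query that are stored words: "mkev", "mkevr"
Count: 2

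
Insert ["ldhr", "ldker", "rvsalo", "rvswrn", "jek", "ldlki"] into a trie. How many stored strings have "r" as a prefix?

Traverse to the node for "r", then collect every word in that subtree.
Matches: "rvsalo", "rvswrn"
Count: 2

2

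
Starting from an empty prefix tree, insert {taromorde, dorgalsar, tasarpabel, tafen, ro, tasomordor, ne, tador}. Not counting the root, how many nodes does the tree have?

For each word, the new-node count is its length minus the longest prefix already in the trie:
  "taromorde" → 9 new (t, a, r, o, m, o, r, d, e)
  "dorgalsar" → 9 new (d, o, r, g, a, l, s, a, r)
  "tasarpabel" → prefix "ta" already present; 8 new (s, a, r, p, a, b, e, l)
  "tafen" → prefix "ta" already present; 3 new (f, e, n)
  "ro" → 2 new (r, o)
  "tasomordor" → prefix "tas" already present; 7 new (o, m, o, r, d, o, r)
  "ne" → 2 new (n, e)
  "tador" → prefix "ta" already present; 3 new (d, o, r)
Total nodes = 9 + 9 + 8 + 3 + 2 + 7 + 2 + 3 = 43

43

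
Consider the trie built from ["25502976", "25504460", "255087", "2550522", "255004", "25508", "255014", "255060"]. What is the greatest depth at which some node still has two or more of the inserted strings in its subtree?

5

The deepest shared node is where two words last agree before diverging.
"25508" and "255087" agree on "25508" (5 characters) before diverging; nothing deeper is shared.
Longest shared-prefix length: 5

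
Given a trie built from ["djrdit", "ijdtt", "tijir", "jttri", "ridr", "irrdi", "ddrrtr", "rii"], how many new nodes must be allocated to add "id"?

1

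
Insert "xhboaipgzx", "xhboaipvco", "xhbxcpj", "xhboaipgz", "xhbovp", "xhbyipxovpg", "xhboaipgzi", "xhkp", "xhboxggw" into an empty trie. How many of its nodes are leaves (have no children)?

8

Leaves are exactly the stored words that no other stored word extends.
Those words: "xhboaipgzi", "xhboaipgzx", "xhboaipvco", "xhbovp", "xhboxggw", "xhbxcpj", "xhbyipxovpg", "xhkp"
Leaf count: 8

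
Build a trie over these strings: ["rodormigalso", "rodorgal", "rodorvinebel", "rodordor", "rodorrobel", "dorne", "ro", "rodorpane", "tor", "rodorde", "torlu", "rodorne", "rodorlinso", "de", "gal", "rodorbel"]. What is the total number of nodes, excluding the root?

Trace insertions, counting only characters that open a new branch:
  "rodormigalso" → 12 new (r, o, d, o, r, m, i, g, a, l, s, o)
  "rodorgal" → prefix "rodor" already present; 3 new (g, a, l)
  "rodorvinebel" → prefix "rodor" already present; 7 new (v, i, n, e, b, e, l)
  "rodordor" → prefix "rodor" already present; 3 new (d, o, r)
  "rodorrobel" → prefix "rodor" already present; 5 new (r, o, b, e, l)
  "dorne" → 5 new (d, o, r, n, e)
  "ro" → prefix "ro" already present; 0 new (none)
  "rodorpane" → prefix "rodor" already present; 4 new (p, a, n, e)
  "tor" → 3 new (t, o, r)
  "rodorde" → prefix "rodord" already present; 1 new (e)
  "torlu" → prefix "tor" already present; 2 new (l, u)
  "rodorne" → prefix "rodor" already present; 2 new (n, e)
  "rodorlinso" → prefix "rodor" already present; 5 new (l, i, n, s, o)
  "de" → prefix "d" already present; 1 new (e)
  "gal" → 3 new (g, a, l)
  "rodorbel" → prefix "rodor" already present; 3 new (b, e, l)
Total nodes = 12 + 3 + 7 + 3 + 5 + 5 + 0 + 4 + 3 + 1 + 2 + 2 + 5 + 1 + 3 + 3 = 59

59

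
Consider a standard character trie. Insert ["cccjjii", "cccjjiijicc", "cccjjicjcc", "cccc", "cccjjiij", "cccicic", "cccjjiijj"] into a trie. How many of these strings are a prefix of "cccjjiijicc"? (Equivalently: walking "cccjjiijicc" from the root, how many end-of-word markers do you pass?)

Walk "cccjjiijicc" from the root; an end-of-word marker is hit whenever a stored word is a prefix of "cccjjiijicc".
Prefixes of the query that are stored words: "cccjjii", "cccjjiij", "cccjjiijicc"
Count: 3

3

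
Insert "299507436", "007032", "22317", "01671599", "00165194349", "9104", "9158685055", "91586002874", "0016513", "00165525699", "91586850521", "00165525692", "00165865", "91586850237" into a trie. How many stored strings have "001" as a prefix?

Traverse to the node for "001", then collect every word in that subtree.
Matches: "0016513", "00165194349", "00165525692", "00165525699", "00165865"
Count: 5

5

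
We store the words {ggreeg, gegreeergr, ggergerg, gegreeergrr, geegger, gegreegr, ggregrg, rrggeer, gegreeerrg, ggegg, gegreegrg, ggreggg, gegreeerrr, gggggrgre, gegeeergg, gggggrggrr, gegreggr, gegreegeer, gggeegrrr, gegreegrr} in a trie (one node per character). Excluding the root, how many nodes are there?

Insert word by word; a character creates a node only if that edge doesn't already exist:
  "ggreeg" → 6 new (g, g, r, e, e, g)
  "gegreeergr" → prefix "g" already present; 9 new (e, g, r, e, e, e, r, g, r)
  "ggergerg" → prefix "gg" already present; 6 new (e, r, g, e, r, g)
  "gegreeergrr" → prefix "gegreeergr" already present; 1 new (r)
  "geegger" → prefix "ge" already present; 5 new (e, g, g, e, r)
  "gegreegr" → prefix "gegree" already present; 2 new (g, r)
  "ggregrg" → prefix "ggre" already present; 3 new (g, r, g)
  "rrggeer" → 7 new (r, r, g, g, e, e, r)
  "gegreeerrg" → prefix "gegreeer" already present; 2 new (r, g)
  "ggegg" → prefix "gge" already present; 2 new (g, g)
  "gegreegrg" → prefix "gegreegr" already present; 1 new (g)
  "ggreggg" → prefix "ggreg" already present; 2 new (g, g)
  "gegreeerrr" → prefix "gegreeerr" already present; 1 new (r)
  "gggggrgre" → prefix "gg" already present; 7 new (g, g, g, r, g, r, e)
  "gegeeergg" → prefix "geg" already present; 6 new (e, e, e, r, g, g)
  "gggggrggrr" → prefix "gggggrg" already present; 3 new (g, r, r)
  "gegreggr" → prefix "gegre" already present; 3 new (g, g, r)
  "gegreegeer" → prefix "gegreeg" already present; 3 new (e, e, r)
  "gggeegrrr" → prefix "ggg" already present; 6 new (e, e, g, r, r, r)
  "gegreegrr" → prefix "gegreegr" already present; 1 new (r)
Total nodes = 6 + 9 + 6 + 1 + 5 + 2 + 3 + 7 + 2 + 2 + 1 + 2 + 1 + 7 + 6 + 3 + 3 + 3 + 6 + 1 = 76

76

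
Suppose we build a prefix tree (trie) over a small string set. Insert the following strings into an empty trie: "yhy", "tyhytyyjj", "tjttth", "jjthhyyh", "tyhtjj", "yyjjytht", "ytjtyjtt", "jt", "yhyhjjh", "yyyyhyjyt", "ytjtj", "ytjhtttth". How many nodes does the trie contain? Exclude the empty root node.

For each word, the new-node count is its length minus the longest prefix already in the trie:
  "yhy" → 3 new (y, h, y)
  "tyhytyyjj" → 9 new (t, y, h, y, t, y, y, j, j)
  "tjttth" → prefix "t" already present; 5 new (j, t, t, t, h)
  "jjthhyyh" → 8 new (j, j, t, h, h, y, y, h)
  "tyhtjj" → prefix "tyh" already present; 3 new (t, j, j)
  "yyjjytht" → prefix "y" already present; 7 new (y, j, j, y, t, h, t)
  "ytjtyjtt" → prefix "y" already present; 7 new (t, j, t, y, j, t, t)
  "jt" → prefix "j" already present; 1 new (t)
  "yhyhjjh" → prefix "yhy" already present; 4 new (h, j, j, h)
  "yyyyhyjyt" → prefix "yy" already present; 7 new (y, y, h, y, j, y, t)
  "ytjtj" → prefix "ytjt" already present; 1 new (j)
  "ytjhtttth" → prefix "ytj" already present; 6 new (h, t, t, t, t, h)
Total nodes = 3 + 9 + 5 + 8 + 3 + 7 + 7 + 1 + 4 + 7 + 1 + 6 = 61

61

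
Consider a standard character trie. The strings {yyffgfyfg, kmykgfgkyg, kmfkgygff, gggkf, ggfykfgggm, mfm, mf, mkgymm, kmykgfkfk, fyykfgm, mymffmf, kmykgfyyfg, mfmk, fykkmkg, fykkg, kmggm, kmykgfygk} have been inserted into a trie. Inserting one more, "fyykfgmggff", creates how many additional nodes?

The longest prefix of "fyykfgmggff" already in the trie is "fyykfgm" (length 7).
New nodes needed: |"fyykfgmggff"| − 7 = 11 − 7 = 4.

4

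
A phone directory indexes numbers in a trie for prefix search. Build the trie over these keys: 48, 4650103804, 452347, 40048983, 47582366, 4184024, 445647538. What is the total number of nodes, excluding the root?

44

Insert word by word; a character creates a node only if that edge doesn't already exist:
  "48" → 2 new (4, 8)
  "4650103804" → prefix "4" already present; 9 new (6, 5, 0, 1, 0, 3, 8, 0, 4)
  "452347" → prefix "4" already present; 5 new (5, 2, 3, 4, 7)
  "40048983" → prefix "4" already present; 7 new (0, 0, 4, 8, 9, 8, 3)
  "47582366" → prefix "4" already present; 7 new (7, 5, 8, 2, 3, 6, 6)
  "4184024" → prefix "4" already present; 6 new (1, 8, 4, 0, 2, 4)
  "445647538" → prefix "4" already present; 8 new (4, 5, 6, 4, 7, 5, 3, 8)
Total nodes = 2 + 9 + 5 + 7 + 7 + 6 + 8 = 44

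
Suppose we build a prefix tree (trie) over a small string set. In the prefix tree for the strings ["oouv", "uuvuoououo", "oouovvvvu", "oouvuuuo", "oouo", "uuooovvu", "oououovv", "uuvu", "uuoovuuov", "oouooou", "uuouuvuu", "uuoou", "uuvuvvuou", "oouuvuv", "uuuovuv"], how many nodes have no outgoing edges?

12

A leaf is a node with no children — equivalently, the end of a word that is not a proper prefix of any other stored word.
Those words: "oouooou", "oououovv", "oouovvvvu", "oouuvuv", "oouvuuuo", "uuooovvu", "uuoou", "uuoovuuov", "uuouuvuu", "uuuovuv", "uuvuoououo", "uuvuvvuou"
Leaf count: 12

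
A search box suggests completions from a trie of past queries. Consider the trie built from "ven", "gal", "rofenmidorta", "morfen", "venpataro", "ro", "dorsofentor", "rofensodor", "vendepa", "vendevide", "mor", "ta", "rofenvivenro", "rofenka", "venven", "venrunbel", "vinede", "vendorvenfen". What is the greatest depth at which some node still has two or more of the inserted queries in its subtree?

5

Equivalently: take the maximum, over all pairs, of their longest common prefix length.
e.g. "rofenka" and "rofenmidorta" share the prefix "rofen" of length 5; no pair shares a longer one.
Longest shared-prefix length: 5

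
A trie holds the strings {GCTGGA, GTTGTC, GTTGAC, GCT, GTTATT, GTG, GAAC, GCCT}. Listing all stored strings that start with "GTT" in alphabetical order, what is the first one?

DFS of the "GTT" subtree visits, in order: "GTTATT", "GTTGAC", "GTTGTC"
Position 1: GTTATT

GTTATT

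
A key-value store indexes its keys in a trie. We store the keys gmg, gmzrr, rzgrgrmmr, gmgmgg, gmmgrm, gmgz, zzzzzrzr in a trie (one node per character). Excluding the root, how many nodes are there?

31

Trie structure (* marks end of a word):
(root)
├─ g
│  └─ m
│     ├─ g *
│     │  ├─ m
│     │  │  └─ g
│     │  │     └─ g *
│     │  └─ z *
│     ├─ m
│     │  └─ g
│     │     └─ r
│     │        └─ m *
│     └─ z
│        └─ r
│           └─ r *
├─ r
│  └─ z
│     └─ g
│        └─ r
│           └─ g
│              └─ r
│                 └─ m
│                    └─ m
│                       └─ r *
└─ z
   └─ z
      └─ z
         └─ z
            └─ z
               └─ r
                  └─ z
                     └─ r *
Counting every labelled node above: 31.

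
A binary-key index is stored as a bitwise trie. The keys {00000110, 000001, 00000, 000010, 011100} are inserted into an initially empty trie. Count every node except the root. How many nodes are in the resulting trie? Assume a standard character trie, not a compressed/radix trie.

15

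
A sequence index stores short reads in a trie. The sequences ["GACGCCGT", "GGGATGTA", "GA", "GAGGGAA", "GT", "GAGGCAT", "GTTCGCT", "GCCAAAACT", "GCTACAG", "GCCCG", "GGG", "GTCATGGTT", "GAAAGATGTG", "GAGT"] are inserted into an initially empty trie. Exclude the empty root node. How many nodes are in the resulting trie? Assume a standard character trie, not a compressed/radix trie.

60

Trace insertions, counting only characters that open a new branch:
  "GACGCCGT" → 8 new (G, A, C, G, C, C, G, T)
  "GGGATGTA" → prefix "G" already present; 7 new (G, G, A, T, G, T, A)
  "GA" → prefix "GA" already present; 0 new (none)
  "GAGGGAA" → prefix "GA" already present; 5 new (G, G, G, A, A)
  "GT" → prefix "G" already present; 1 new (T)
  "GAGGCAT" → prefix "GAGG" already present; 3 new (C, A, T)
  "GTTCGCT" → prefix "GT" already present; 5 new (T, C, G, C, T)
  "GCCAAAACT" → prefix "G" already present; 8 new (C, C, A, A, A, A, C, T)
  "GCTACAG" → prefix "GC" already present; 5 new (T, A, C, A, G)
  "GCCCG" → prefix "GCC" already present; 2 new (C, G)
  "GGG" → prefix "GGG" already present; 0 new (none)
  "GTCATGGTT" → prefix "GT" already present; 7 new (C, A, T, G, G, T, T)
  "GAAAGATGTG" → prefix "GA" already present; 8 new (A, A, G, A, T, G, T, G)
  "GAGT" → prefix "GAG" already present; 1 new (T)
Total nodes = 8 + 7 + 0 + 5 + 1 + 3 + 5 + 8 + 5 + 2 + 0 + 7 + 8 + 1 = 60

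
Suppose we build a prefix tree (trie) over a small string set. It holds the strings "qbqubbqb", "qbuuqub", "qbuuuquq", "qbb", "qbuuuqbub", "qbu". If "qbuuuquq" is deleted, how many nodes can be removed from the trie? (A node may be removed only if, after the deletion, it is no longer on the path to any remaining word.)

Walk "qbuuuquq" from the leaf back toward the root, removing each node that no remaining word uses.
The suffix "uq" (2 nodes) is used only by "qbuuuquq"; the node for "qbuuuq" still has the child "b", so pruning stops there.
Nodes removed: 2

2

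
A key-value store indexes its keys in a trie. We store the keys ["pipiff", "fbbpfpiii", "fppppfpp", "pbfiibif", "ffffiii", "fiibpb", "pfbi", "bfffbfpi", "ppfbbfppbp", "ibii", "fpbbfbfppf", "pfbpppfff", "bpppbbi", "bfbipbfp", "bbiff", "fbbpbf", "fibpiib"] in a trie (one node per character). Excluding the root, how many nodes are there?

Insert word by word; a character creates a node only if that edge doesn't already exist:
  "pipiff" → 6 new (p, i, p, i, f, f)
  "fbbpfpiii" → 9 new (f, b, b, p, f, p, i, i, i)
  "fppppfpp" → prefix "f" already present; 7 new (p, p, p, p, f, p, p)
  "pbfiibif" → prefix "p" already present; 7 new (b, f, i, i, b, i, f)
  "ffffiii" → prefix "f" already present; 6 new (f, f, f, i, i, i)
  "fiibpb" → prefix "f" already present; 5 new (i, i, b, p, b)
  "pfbi" → prefix "p" already present; 3 new (f, b, i)
  "bfffbfpi" → 8 new (b, f, f, f, b, f, p, i)
  "ppfbbfppbp" → prefix "p" already present; 9 new (p, f, b, b, f, p, p, b, p)
  "ibii" → 4 new (i, b, i, i)
  "fpbbfbfppf" → prefix "fp" already present; 8 new (b, b, f, b, f, p, p, f)
  "pfbpppfff" → prefix "pfb" already present; 6 new (p, p, p, f, f, f)
  "bpppbbi" → prefix "b" already present; 6 new (p, p, p, b, b, i)
  "bfbipbfp" → prefix "bf" already present; 6 new (b, i, p, b, f, p)
  "bbiff" → prefix "b" already present; 4 new (b, i, f, f)
  "fbbpbf" → prefix "fbbp" already present; 2 new (b, f)
  "fibpiib" → prefix "fi" already present; 5 new (b, p, i, i, b)
Total nodes = 6 + 9 + 7 + 7 + 6 + 5 + 3 + 8 + 9 + 4 + 8 + 6 + 6 + 6 + 4 + 2 + 5 = 101

101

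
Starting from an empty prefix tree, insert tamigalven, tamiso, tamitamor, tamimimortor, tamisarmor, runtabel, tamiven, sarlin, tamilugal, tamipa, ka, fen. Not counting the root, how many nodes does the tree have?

Trace insertions, counting only characters that open a new branch:
  "tamigalven" → 10 new (t, a, m, i, g, a, l, v, e, n)
  "tamiso" → prefix "tami" already present; 2 new (s, o)
  "tamitamor" → prefix "tami" already present; 5 new (t, a, m, o, r)
  "tamimimortor" → prefix "tami" already present; 8 new (m, i, m, o, r, t, o, r)
  "tamisarmor" → prefix "tamis" already present; 5 new (a, r, m, o, r)
  "runtabel" → 8 new (r, u, n, t, a, b, e, l)
  "tamiven" → prefix "tami" already present; 3 new (v, e, n)
  "sarlin" → 6 new (s, a, r, l, i, n)
  "tamilugal" → prefix "tami" already present; 5 new (l, u, g, a, l)
  "tamipa" → prefix "tami" already present; 2 new (p, a)
  "ka" → 2 new (k, a)
  "fen" → 3 new (f, e, n)
Total nodes = 10 + 2 + 5 + 8 + 5 + 8 + 3 + 6 + 5 + 2 + 2 + 3 = 59

59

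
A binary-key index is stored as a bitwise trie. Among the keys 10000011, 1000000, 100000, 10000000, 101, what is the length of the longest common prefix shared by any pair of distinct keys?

Look for the deepest trie node that still has at least two words in its subtree.
"1000000" and "10000000" agree on "1000000" (7 characters) before diverging; nothing deeper is shared.
Longest shared-prefix length: 7

7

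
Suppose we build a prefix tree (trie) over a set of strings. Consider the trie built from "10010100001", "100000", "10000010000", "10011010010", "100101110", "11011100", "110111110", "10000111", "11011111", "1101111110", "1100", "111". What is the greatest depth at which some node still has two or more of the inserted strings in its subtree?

8

Look for the deepest trie node that still has at least two words in its subtree.
"11011111" and "110111110" agree on "11011111" (8 characters) before diverging; nothing deeper is shared.
Longest shared-prefix length: 8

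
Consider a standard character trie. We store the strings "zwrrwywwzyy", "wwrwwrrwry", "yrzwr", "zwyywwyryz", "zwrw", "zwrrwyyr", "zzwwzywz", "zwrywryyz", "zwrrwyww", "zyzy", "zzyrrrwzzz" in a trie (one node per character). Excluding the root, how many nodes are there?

Count nodes per top-level branch (shared prefixes stored once):
  'w'-branch (wwrwwrrwry): 10 nodes
  'y'-branch (yrzwr): 5 nodes
  'z'-branch (zwrrwyww, zwrrwywwzyy, zwrrwyyr, zwrw, zwrywryyz, zwyywwyryz, zyzy, zzwwzywz, zzyrrrwzzz): 46 nodes
Sum: 61

61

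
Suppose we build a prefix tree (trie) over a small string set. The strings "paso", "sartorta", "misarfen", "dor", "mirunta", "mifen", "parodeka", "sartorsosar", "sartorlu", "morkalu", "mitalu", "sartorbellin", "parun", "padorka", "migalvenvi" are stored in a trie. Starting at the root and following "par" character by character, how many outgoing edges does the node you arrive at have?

2

Walk "par" from the root, arriving at one node.
Distinct next characters after "par": o, u.
That node has 2 child edges.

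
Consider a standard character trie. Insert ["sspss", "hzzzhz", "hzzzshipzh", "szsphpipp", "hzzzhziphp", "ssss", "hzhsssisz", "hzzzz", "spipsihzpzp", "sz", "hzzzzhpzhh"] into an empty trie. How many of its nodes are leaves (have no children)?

Leaves are exactly the stored words that no other stored word extends.
Those words: "hzhsssisz", "hzzzhziphp", "hzzzshipzh", "hzzzzhpzhh", "spipsihzpzp", "sspss", "ssss", "szsphpipp"
Leaf count: 8

8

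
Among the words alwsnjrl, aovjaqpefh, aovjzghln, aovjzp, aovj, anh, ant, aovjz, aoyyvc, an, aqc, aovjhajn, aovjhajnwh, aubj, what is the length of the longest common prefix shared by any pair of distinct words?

8

Look for the deepest trie node that still has at least two words in its subtree.
"aovjhajn" and "aovjhajnwh" agree on "aovjhajn" (8 characters) before diverging; nothing deeper is shared.
Longest shared-prefix length: 8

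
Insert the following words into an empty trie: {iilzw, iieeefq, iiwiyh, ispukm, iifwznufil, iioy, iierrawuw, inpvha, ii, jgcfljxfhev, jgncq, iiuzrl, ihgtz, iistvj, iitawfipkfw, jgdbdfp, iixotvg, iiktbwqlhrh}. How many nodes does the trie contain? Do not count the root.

94

Insert word by word; a character creates a node only if that edge doesn't already exist:
  "iilzw" → 5 new (i, i, l, z, w)
  "iieeefq" → prefix "ii" already present; 5 new (e, e, e, f, q)
  "iiwiyh" → prefix "ii" already present; 4 new (w, i, y, h)
  "ispukm" → prefix "i" already present; 5 new (s, p, u, k, m)
  "iifwznufil" → prefix "ii" already present; 8 new (f, w, z, n, u, f, i, l)
  "iioy" → prefix "ii" already present; 2 new (o, y)
  "iierrawuw" → prefix "iie" already present; 6 new (r, r, a, w, u, w)
  "inpvha" → prefix "i" already present; 5 new (n, p, v, h, a)
  "ii" → prefix "ii" already present; 0 new (none)
  "jgcfljxfhev" → 11 new (j, g, c, f, l, j, x, f, h, e, v)
  "jgncq" → prefix "jg" already present; 3 new (n, c, q)
  "iiuzrl" → prefix "ii" already present; 4 new (u, z, r, l)
  "ihgtz" → prefix "i" already present; 4 new (h, g, t, z)
  "iistvj" → prefix "ii" already present; 4 new (s, t, v, j)
  "iitawfipkfw" → prefix "ii" already present; 9 new (t, a, w, f, i, p, k, f, w)
  "jgdbdfp" → prefix "jg" already present; 5 new (d, b, d, f, p)
  "iixotvg" → prefix "ii" already present; 5 new (x, o, t, v, g)
  "iiktbwqlhrh" → prefix "ii" already present; 9 new (k, t, b, w, q, l, h, r, h)
Total nodes = 5 + 5 + 4 + 5 + 8 + 2 + 6 + 5 + 0 + 11 + 3 + 4 + 4 + 4 + 9 + 5 + 5 + 9 = 94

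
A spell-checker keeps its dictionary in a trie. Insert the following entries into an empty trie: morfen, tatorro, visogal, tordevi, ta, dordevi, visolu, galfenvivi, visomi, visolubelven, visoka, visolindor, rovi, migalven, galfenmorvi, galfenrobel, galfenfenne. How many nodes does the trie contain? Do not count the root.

86

For each word, the new-node count is its length minus the longest prefix already in the trie:
  "morfen" → 6 new (m, o, r, f, e, n)
  "tatorro" → 7 new (t, a, t, o, r, r, o)
  "visogal" → 7 new (v, i, s, o, g, a, l)
  "tordevi" → prefix "t" already present; 6 new (o, r, d, e, v, i)
  "ta" → prefix "ta" already present; 0 new (none)
  "dordevi" → 7 new (d, o, r, d, e, v, i)
  "visolu" → prefix "viso" already present; 2 new (l, u)
  "galfenvivi" → 10 new (g, a, l, f, e, n, v, i, v, i)
  "visomi" → prefix "viso" already present; 2 new (m, i)
  "visolubelven" → prefix "visolu" already present; 6 new (b, e, l, v, e, n)
  "visoka" → prefix "viso" already present; 2 new (k, a)
  "visolindor" → prefix "visol" already present; 5 new (i, n, d, o, r)
  "rovi" → 4 new (r, o, v, i)
  "migalven" → prefix "m" already present; 7 new (i, g, a, l, v, e, n)
  "galfenmorvi" → prefix "galfen" already present; 5 new (m, o, r, v, i)
  "galfenrobel" → prefix "galfen" already present; 5 new (r, o, b, e, l)
  "galfenfenne" → prefix "galfen" already present; 5 new (f, e, n, n, e)
Total nodes = 6 + 7 + 7 + 6 + 0 + 7 + 2 + 10 + 2 + 6 + 2 + 5 + 4 + 7 + 5 + 5 + 5 = 86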